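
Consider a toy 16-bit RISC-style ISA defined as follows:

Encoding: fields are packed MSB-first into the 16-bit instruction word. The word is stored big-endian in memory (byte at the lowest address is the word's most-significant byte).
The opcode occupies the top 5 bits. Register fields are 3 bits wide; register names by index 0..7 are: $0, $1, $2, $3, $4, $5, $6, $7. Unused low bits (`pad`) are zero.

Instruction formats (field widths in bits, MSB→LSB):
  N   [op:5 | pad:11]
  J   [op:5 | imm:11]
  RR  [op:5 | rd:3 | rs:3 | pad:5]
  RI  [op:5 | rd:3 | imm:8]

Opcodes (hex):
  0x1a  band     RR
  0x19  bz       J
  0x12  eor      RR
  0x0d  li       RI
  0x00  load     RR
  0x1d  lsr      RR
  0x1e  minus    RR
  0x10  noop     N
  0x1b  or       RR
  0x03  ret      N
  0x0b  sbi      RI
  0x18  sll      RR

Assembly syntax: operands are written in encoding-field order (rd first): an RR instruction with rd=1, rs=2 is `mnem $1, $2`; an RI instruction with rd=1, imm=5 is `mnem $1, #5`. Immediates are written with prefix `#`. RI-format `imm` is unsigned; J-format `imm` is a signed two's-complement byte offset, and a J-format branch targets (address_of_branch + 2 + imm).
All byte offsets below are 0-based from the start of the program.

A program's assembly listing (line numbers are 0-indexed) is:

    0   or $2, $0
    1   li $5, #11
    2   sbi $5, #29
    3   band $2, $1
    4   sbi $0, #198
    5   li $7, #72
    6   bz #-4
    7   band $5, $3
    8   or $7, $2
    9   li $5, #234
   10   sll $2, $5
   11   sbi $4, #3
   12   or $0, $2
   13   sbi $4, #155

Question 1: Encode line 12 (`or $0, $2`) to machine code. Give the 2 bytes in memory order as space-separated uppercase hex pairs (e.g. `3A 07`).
12. or fields op=0x1b:5|rd=0:3|rs=2:3|pad=0:5 → word d840h → d8 40

D8 40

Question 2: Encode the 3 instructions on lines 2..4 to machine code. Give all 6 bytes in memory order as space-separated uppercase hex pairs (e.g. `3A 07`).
5D 1D D2 20 58 C6

line 2 (sbi): pack op=0xb:5|rd=5:3|imm=29:8 = 0x5d1d; big→ 5d 1d
line 3 (band): pack op=0x1a:5|rd=2:3|rs=1:3|pad=0:5 = 0xd220; big→ d2 20
line 4 (sbi): pack op=0xb:5|rd=0:3|imm=198:8 = 0x58c6; big→ 58 c6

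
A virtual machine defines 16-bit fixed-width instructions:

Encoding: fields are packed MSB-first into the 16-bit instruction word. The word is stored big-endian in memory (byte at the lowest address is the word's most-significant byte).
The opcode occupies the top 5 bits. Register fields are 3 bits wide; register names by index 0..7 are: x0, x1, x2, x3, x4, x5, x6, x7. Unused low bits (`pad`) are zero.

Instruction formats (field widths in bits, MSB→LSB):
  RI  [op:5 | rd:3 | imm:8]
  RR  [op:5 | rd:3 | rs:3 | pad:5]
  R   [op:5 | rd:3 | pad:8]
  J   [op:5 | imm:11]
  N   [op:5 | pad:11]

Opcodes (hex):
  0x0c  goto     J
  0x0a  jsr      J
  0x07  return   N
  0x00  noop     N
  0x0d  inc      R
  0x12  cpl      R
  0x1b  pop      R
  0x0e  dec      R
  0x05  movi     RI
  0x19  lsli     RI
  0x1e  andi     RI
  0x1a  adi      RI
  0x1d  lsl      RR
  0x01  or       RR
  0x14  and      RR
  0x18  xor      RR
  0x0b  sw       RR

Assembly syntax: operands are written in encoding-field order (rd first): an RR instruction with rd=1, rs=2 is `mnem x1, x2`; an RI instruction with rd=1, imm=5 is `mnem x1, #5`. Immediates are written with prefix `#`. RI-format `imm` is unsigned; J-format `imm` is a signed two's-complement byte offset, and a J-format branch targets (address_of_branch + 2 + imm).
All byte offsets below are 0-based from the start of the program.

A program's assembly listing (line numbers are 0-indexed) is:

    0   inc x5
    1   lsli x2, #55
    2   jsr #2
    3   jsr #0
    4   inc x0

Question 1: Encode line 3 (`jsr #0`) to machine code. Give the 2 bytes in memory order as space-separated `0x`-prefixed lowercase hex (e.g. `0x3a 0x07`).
0x50 0x00

line 3 (jsr): pack op=0xa:5|imm=0:11 = 0x5000; big→ 50 00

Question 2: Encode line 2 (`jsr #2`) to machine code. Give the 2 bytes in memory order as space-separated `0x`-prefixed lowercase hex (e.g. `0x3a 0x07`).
0x50 0x02

line 2 (jsr): pack op=0xa:5|imm=2:11 = 0x5002; big→ 50 02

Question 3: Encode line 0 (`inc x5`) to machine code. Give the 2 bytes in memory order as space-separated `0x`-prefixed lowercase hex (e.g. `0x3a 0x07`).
0. inc fields op=0xd:5|rd=5:3|pad=0:8 → word 6d00h → 6d 00

0x6d 0x00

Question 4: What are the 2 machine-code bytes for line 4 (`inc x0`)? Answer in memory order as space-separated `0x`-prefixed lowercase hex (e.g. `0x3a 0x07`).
0x68 0x00

4. inc fields op=0xd:5|rd=0:3|pad=0:8 → word 6800h → 68 00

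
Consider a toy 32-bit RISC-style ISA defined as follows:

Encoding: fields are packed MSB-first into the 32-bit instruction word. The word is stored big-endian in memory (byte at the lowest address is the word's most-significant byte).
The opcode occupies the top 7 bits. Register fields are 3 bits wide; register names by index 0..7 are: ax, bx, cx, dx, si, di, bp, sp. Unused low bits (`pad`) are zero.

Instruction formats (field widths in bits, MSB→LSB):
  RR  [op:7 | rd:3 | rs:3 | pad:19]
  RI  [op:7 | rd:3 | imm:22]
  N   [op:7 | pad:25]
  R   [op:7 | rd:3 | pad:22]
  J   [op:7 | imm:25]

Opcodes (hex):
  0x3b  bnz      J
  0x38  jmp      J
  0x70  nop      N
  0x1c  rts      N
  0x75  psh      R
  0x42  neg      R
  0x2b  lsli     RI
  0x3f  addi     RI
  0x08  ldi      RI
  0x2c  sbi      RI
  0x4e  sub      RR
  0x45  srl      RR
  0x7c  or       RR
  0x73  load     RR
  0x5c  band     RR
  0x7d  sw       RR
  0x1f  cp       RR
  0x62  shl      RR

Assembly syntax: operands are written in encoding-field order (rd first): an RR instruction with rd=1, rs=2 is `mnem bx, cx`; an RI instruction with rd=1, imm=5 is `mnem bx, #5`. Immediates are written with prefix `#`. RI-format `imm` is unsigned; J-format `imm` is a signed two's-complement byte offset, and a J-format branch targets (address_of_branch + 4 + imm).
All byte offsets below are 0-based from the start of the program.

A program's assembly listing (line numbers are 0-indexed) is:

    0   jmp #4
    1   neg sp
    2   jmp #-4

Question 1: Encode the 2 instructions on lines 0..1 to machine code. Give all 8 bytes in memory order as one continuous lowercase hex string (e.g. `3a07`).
7000000485c00000

line 0 (jmp): pack op=0x38:7|imm=4:25 = 0x70000004; big→ 70 00 00 04
line 1 (neg): pack op=0x42:7|rd=7:3|pad=0:22 = 0x85c00000; big→ 85 c0 00 00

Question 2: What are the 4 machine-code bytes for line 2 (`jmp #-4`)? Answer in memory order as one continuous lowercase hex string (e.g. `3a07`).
line 2 (jmp): pack op=0x38:7|imm=-4:25 = 0x71fffffc; big→ 71 ff ff fc

71fffffc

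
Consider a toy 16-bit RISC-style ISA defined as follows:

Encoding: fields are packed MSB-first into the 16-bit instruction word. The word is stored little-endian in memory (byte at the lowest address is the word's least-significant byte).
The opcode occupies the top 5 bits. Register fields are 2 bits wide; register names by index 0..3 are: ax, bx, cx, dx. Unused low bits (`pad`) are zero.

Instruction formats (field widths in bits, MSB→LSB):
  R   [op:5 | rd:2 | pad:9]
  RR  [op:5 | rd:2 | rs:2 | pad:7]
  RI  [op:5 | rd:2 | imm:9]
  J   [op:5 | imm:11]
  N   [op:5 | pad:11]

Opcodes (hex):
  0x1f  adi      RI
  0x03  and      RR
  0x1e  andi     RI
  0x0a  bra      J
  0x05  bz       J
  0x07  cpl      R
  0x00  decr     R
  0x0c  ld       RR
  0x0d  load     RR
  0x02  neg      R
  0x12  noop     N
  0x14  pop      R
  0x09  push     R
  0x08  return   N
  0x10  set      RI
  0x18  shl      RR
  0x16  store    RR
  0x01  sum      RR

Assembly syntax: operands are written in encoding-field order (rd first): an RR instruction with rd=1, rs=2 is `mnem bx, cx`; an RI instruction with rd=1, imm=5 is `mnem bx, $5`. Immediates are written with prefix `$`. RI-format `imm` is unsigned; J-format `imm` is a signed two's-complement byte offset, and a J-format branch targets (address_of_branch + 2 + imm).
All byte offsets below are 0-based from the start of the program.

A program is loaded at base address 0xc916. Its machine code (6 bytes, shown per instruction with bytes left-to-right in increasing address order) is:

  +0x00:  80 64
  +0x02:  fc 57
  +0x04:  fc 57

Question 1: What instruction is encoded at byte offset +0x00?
off 0x00: read 80 64 as little → 0x6480
  opcode bits[15:11]=0xc: ld/RR
  [10:9] rd=2 = cx
  [8:7] rs=1 = bx

ld cx, bx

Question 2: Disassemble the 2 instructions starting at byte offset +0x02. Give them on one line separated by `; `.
bra $-4; bra $-4

+0x02: fc 57 ⇒ word 0x57fc (little)
  top 5b → 0xa → bra [J]
  imm@[10:0]=0x7fc (s11→-4) ⇒ $-4
+0x04: fc 57 ⇒ word 0x57fc (little)
  top 5b → 0xa → bra [J]
  imm@[10:0]=0x7fc (s11→-4) ⇒ $-4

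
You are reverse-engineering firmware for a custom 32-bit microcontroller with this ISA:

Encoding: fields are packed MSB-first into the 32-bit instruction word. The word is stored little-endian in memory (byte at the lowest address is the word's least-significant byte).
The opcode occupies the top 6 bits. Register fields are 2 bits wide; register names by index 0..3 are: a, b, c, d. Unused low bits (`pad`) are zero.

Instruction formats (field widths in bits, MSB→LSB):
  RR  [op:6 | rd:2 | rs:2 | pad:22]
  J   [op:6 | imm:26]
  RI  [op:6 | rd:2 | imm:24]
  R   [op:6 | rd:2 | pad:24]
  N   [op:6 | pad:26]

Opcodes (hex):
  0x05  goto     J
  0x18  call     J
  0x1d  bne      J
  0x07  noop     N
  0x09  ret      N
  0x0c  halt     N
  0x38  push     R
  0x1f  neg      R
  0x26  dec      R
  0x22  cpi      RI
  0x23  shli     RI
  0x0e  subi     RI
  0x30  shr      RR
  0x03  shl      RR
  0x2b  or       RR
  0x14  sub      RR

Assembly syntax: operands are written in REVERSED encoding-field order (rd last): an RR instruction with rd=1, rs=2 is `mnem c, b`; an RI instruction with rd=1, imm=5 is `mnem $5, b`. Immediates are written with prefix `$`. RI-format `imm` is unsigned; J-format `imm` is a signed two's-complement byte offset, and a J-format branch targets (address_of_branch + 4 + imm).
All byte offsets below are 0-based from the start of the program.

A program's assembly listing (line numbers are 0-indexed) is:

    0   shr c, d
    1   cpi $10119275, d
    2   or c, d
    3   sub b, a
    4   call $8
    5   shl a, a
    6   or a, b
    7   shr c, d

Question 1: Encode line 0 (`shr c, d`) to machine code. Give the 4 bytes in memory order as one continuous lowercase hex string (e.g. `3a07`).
L0: shr op=0x30:6|rd=3:2|rs=2:2|pad=0:22 ⇒ 0xc3800000 ⇒ little 00 00 80 c3

000080c3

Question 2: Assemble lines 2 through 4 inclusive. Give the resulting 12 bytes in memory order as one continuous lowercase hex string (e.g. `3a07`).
000080af0000405008000060

L2: or op=0x2b:6|rd=3:2|rs=2:2|pad=0:22 ⇒ 0xaf800000 ⇒ little 00 00 80 af
L3: sub op=0x14:6|rd=0:2|rs=1:2|pad=0:22 ⇒ 0x50400000 ⇒ little 00 00 40 50
L4: call op=0x18:6|imm=8:26 ⇒ 0x60000008 ⇒ little 08 00 00 60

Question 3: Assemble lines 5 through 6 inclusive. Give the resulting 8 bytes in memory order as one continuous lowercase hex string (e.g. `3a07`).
0000000c000000ad

5. shl fields op=0x3:6|rd=0:2|rs=0:2|pad=0:22 → word 0c000000h → 00 00 00 0c
6. or fields op=0x2b:6|rd=1:2|rs=0:2|pad=0:22 → word ad000000h → 00 00 00 ad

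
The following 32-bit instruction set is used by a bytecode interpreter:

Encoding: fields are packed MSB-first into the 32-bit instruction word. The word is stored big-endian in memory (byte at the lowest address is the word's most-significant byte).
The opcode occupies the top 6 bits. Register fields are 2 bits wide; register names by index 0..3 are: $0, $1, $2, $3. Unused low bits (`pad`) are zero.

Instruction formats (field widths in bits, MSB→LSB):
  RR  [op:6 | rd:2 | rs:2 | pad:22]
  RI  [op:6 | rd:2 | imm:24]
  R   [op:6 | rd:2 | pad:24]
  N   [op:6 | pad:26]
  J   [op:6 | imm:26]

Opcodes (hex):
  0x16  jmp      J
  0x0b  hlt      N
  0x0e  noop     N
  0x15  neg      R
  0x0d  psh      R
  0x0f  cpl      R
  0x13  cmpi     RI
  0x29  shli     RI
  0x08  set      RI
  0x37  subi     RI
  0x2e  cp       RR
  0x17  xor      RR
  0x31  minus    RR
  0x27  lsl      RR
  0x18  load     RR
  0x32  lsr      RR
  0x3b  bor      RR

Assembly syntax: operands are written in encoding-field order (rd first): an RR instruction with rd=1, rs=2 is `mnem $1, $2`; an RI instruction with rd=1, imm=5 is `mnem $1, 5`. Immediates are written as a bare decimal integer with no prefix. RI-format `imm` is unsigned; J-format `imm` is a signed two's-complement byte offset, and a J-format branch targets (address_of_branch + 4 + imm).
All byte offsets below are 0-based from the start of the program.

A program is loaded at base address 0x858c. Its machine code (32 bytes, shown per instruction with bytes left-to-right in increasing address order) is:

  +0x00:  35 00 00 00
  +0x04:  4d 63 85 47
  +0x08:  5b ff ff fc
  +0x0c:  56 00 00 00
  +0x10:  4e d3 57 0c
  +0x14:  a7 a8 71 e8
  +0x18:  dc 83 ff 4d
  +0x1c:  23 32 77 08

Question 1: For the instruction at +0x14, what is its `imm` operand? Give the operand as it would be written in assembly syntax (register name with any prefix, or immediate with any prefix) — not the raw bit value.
11039208

@+14  big-endian(a7 a8 71 e8) = 0xa7a871e8
  opcode bits[31:26]=0x29: shli/RI
  rd@[25:24]=0x3 ⇒ $3
  imm@[23:0]=0xa871e8 ⇒ 11039208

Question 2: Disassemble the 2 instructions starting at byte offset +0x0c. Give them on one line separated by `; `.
+0x0c: 56 00 00 00 ⇒ word 0x56000000 (big)
  top 6b → 0x15 → neg [R]
  [25:24] rd=2 = $2
+0x10: 4e d3 57 0c ⇒ word 0x4ed3570c (big)
  top 6b → 0x13 → cmpi [RI]
  [25:24] rd=2 = $2
  [23:0] imm=13850380 = 13850380

neg $2; cmpi $2, 13850380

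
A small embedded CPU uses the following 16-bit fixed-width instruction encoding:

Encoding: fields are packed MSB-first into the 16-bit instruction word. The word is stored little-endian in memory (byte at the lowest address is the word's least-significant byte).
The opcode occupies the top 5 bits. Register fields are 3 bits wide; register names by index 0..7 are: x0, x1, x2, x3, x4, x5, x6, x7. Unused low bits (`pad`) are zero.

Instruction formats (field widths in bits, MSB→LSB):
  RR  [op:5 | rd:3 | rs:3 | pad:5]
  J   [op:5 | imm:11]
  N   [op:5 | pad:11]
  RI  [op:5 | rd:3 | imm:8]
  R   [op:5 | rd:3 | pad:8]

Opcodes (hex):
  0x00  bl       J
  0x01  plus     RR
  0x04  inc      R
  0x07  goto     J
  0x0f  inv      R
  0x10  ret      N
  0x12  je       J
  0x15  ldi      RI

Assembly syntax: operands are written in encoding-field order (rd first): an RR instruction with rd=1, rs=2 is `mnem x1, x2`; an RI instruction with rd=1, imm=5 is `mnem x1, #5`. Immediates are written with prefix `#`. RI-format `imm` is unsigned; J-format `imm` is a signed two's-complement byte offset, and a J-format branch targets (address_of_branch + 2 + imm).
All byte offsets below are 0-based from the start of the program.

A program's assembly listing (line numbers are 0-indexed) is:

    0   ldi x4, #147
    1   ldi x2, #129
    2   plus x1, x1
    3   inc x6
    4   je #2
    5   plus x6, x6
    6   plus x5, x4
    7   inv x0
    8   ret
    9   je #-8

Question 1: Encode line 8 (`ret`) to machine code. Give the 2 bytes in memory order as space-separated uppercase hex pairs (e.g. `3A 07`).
00 80

L8: ret op=0x10:5|pad=0:11 ⇒ 0x8000 ⇒ little 00 80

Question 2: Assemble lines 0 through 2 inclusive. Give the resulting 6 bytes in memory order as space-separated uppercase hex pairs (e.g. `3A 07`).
0. ldi fields op=0x15:5|rd=4:3|imm=147:8 → word ac93h → 93 ac
1. ldi fields op=0x15:5|rd=2:3|imm=129:8 → word aa81h → 81 aa
2. plus fields op=0x1:5|rd=1:3|rs=1:3|pad=0:5 → word 0920h → 20 09

93 AC 81 AA 20 09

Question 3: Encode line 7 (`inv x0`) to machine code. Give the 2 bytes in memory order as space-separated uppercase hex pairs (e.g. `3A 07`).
7. inv fields op=0xf:5|rd=0:3|pad=0:8 → word 7800h → 00 78

00 78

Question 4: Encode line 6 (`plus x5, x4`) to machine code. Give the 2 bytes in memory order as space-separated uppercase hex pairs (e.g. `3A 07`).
80 0D

line 6 (plus): pack op=0x1:5|rd=5:3|rs=4:3|pad=0:5 = 0x0d80; little→ 80 0d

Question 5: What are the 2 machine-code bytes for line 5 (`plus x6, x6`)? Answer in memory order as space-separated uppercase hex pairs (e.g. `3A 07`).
C0 0E

L5: plus op=0x1:5|rd=6:3|rs=6:3|pad=0:5 ⇒ 0x0ec0 ⇒ little c0 0e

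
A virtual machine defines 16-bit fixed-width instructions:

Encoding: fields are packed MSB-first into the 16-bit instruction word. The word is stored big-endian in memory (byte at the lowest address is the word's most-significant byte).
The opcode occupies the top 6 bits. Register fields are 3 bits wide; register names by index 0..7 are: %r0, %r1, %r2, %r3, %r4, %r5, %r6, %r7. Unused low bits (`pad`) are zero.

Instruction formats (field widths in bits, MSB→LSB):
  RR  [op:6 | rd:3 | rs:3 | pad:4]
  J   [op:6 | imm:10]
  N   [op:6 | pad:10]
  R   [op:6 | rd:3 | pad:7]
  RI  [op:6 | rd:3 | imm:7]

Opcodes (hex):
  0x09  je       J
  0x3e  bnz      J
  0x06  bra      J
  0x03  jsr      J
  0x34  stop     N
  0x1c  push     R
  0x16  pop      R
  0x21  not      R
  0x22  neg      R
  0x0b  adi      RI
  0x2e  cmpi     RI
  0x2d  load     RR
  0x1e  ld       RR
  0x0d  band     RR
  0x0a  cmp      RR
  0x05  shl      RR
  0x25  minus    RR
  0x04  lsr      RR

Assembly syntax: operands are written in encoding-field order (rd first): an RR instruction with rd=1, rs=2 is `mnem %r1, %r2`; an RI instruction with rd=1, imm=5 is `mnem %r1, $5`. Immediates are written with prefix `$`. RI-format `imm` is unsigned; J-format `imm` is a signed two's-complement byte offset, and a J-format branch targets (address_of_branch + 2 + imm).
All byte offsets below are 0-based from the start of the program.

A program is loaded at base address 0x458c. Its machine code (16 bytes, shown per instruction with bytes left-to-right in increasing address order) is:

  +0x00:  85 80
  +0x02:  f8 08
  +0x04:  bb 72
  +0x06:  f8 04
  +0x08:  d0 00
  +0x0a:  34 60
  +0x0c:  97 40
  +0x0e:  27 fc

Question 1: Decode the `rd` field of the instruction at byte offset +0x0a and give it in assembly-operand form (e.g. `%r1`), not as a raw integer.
%r0

@+0a  big-endian(34 60) = 0x3460
  opcode bits[15:10]=0xd: band/RR
  [9:7] rd=0 = %r0
  [6:4] rs=6 = %r6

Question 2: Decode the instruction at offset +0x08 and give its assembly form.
off 0x08: read d0 00 as big → 0xd000
  opcode bits[15:10]=0x34: stop/N

stop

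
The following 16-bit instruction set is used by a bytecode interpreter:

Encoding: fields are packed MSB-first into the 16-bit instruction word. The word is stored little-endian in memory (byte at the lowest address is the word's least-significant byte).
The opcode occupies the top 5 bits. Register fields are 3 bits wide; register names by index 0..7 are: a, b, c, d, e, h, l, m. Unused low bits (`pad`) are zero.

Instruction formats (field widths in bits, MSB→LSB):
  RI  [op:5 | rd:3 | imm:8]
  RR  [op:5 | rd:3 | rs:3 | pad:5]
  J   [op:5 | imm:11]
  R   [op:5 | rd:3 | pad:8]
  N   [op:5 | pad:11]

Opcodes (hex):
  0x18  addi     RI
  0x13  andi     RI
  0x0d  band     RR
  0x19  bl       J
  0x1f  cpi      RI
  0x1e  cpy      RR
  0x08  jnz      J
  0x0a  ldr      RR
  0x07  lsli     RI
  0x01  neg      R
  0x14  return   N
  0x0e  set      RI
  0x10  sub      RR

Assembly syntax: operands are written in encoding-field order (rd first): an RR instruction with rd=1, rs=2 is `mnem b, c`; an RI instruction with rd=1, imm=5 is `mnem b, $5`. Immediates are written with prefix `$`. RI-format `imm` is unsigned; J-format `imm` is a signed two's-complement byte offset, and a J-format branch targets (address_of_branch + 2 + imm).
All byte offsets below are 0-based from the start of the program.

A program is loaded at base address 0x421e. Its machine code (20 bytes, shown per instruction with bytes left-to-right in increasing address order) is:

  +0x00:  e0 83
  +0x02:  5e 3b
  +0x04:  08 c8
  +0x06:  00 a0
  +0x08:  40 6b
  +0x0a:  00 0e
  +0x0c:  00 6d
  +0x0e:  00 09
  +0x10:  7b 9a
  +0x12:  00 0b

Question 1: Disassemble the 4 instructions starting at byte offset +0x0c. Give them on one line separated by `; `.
off 0x0c: read 00 6d as little → 0x6d00
  op=0x6d00>>11=0xd ⇒ band (RR)
  rd@[10:8]=0x5 ⇒ h
  rs@[7:5]=0x0 ⇒ a
off 0x0e: read 00 09 as little → 0x0900
  op=0x0900>>11=0x1 ⇒ neg (R)
  rd@[10:8]=0x1 ⇒ b
off 0x10: read 7b 9a as little → 0x9a7b
  op=0x9a7b>>11=0x13 ⇒ andi (RI)
  rd@[10:8]=0x2 ⇒ c
  imm@[7:0]=0x7b ⇒ $123
off 0x12: read 00 0b as little → 0x0b00
  op=0x0b00>>11=0x1 ⇒ neg (R)
  rd@[10:8]=0x3 ⇒ d

band h, a; neg b; andi c, $123; neg d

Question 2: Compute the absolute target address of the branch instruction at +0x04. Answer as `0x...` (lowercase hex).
off 0x04: read 08 c8 as little → 0xc808
  opcode bits[15:11]=0x19: bl/J
  [10:0] imm=8 = $8
  target = base 0x421e + off 0x04 + 2 + imm 8 = 0x422c

0x422c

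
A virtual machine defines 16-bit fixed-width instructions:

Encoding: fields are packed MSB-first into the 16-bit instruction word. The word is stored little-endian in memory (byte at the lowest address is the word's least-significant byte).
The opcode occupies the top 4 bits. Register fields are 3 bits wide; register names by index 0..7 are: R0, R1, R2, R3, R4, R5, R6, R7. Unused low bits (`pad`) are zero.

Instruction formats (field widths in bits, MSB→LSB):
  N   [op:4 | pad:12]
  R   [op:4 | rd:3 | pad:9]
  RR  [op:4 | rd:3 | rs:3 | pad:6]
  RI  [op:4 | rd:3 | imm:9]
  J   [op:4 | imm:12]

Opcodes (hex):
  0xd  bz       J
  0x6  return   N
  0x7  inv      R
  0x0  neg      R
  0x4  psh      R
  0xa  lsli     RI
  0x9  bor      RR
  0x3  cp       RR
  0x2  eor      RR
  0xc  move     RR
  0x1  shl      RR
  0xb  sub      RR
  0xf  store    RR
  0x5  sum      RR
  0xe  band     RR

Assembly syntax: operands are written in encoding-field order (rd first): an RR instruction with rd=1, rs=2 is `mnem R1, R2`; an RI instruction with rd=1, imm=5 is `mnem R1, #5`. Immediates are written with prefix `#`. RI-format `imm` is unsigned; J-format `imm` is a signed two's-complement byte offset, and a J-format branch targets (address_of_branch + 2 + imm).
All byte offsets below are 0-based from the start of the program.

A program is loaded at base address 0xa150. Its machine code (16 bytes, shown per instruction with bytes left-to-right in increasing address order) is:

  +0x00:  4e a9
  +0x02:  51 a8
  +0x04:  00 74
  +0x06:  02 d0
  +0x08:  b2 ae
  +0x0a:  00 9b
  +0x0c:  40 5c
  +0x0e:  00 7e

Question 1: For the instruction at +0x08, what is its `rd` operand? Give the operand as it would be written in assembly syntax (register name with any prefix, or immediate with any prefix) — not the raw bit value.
R7

+0x08: b2 ae ⇒ word 0xaeb2 (little)
  opcode bits[15:12]=0xa: lsli/RI
  [11:9] rd=7 = R7
  [8:0] imm=178 = #178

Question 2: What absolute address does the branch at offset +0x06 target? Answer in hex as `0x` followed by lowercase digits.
0xa15a

[06] 02 d0 → 0xd002
  top 4b → 0xd → bz [J]
  imm: (w>>0)&0xfff=0x2 → #2
  target = base 0xa150 + off 0x06 + 2 + imm 2 = 0xa15a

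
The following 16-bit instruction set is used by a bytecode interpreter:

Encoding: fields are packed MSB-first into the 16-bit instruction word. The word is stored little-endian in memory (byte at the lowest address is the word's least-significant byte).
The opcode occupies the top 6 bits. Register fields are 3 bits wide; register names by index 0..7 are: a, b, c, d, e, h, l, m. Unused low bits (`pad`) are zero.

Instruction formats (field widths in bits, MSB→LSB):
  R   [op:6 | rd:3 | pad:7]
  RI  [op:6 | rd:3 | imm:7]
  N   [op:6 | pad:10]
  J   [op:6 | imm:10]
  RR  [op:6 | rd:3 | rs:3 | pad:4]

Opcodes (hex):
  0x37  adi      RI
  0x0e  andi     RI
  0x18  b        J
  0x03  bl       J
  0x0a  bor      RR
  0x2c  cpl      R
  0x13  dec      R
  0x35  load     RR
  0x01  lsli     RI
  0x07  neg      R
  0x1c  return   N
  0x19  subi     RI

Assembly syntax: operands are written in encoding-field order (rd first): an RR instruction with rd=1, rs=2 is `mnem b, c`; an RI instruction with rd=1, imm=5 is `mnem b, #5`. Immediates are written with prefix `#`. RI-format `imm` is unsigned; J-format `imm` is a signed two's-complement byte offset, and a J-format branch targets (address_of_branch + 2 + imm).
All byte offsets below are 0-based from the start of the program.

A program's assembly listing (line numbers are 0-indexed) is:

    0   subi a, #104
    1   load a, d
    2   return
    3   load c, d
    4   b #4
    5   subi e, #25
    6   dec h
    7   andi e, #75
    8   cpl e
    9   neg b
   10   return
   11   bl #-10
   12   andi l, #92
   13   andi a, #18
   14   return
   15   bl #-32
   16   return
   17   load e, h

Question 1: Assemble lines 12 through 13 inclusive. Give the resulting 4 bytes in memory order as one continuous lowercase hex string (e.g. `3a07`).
12. andi fields op=0xe:6|rd=6:3|imm=92:7 → word 3b5ch → 5c 3b
13. andi fields op=0xe:6|rd=0:3|imm=18:7 → word 3812h → 12 38

5c3b1238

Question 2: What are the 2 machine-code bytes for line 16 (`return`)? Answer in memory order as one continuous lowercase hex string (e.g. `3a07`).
0070

16. return fields op=0x1c:6|pad=0:10 → word 7000h → 00 70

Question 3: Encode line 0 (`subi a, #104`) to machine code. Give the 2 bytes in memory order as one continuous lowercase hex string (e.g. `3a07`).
6864

L0: subi op=0x19:6|rd=0:3|imm=104:7 ⇒ 0x6468 ⇒ little 68 64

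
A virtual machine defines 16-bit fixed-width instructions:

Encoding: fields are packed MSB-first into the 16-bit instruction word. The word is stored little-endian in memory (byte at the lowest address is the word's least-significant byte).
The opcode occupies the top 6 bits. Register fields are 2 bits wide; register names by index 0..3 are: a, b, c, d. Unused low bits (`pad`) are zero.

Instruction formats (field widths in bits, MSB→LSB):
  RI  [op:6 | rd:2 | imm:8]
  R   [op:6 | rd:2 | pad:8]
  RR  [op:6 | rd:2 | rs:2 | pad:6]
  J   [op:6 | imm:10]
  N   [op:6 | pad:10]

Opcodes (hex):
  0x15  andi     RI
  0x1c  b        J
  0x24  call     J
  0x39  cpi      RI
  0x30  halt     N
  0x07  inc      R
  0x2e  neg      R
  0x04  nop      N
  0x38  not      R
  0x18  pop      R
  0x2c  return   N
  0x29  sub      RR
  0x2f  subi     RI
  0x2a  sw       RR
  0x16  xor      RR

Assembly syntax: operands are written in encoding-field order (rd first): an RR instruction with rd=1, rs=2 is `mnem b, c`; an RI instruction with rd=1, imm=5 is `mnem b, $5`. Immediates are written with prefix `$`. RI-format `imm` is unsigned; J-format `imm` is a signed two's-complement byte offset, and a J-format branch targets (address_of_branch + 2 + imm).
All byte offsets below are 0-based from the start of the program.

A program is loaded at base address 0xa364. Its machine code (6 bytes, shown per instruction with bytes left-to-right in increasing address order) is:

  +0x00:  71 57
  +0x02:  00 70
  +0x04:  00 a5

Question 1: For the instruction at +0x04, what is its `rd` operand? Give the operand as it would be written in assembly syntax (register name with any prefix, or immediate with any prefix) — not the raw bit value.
b

+0x04: 00 a5 ⇒ word 0xa500 (little)
  op=0xa500>>10=0x29 ⇒ sub (RR)
  rd: (w>>8)&0x3=0x1 → b
  rs: (w>>6)&0x3=0x0 → a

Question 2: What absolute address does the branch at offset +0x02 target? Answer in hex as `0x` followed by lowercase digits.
0xa368

@+02  little-endian(00 70) = 0x7000
  op=0x7000>>10=0x1c ⇒ b (J)
  imm@[9:0]=0x0 ⇒ $0
  target = base 0xa364 + off 0x02 + 2 + imm 0 = 0xa368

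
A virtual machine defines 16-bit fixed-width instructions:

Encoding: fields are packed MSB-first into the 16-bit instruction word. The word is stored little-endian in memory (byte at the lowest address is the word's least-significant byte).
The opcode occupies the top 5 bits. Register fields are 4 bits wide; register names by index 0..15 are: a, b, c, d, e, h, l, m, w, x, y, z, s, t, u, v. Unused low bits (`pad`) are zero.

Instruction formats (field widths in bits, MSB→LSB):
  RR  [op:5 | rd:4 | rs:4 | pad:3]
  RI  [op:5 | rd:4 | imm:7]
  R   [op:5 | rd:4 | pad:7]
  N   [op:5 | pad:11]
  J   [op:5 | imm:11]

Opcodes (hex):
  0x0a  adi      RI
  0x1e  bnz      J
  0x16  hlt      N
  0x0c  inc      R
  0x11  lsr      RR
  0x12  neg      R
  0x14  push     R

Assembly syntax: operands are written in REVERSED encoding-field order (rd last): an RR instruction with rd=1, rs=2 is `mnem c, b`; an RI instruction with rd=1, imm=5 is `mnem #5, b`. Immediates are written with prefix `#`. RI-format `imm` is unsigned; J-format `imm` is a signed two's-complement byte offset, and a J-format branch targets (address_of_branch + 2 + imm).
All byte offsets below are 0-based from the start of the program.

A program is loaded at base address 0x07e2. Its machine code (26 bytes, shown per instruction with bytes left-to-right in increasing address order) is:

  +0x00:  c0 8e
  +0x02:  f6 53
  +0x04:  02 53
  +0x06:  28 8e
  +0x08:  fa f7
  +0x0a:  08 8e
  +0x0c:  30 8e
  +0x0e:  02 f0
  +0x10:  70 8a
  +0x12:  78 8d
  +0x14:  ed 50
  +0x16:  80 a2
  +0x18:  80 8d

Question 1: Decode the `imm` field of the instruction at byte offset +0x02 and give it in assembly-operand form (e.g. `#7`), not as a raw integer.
#118

@+02  little-endian(f6 53) = 0x53f6
  op=0x53f6>>11=0xa ⇒ adi (RI)
  [10:7] rd=7 = m
  [6:0] imm=118 = #118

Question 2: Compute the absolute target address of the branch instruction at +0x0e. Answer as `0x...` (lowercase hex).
off 0x0e: read 02 f0 as little → 0xf002
  top 5b → 0x1e → bnz [J]
  imm: (w>>0)&0x7ff=0x2 → #2
  target = base 0x07e2 + off 0x0e + 2 + imm 2 = 0x07f4

0x07f4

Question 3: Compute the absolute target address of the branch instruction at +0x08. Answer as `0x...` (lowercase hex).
[08] fa f7 → 0xf7fa
  op=0xf7fa>>11=0x1e ⇒ bnz (J)
  imm@[10:0]=0x7fa (s11→-6) ⇒ #-6
  target = base 0x07e2 + off 0x08 + 2 + imm -6 = 0x07e6

0x07e6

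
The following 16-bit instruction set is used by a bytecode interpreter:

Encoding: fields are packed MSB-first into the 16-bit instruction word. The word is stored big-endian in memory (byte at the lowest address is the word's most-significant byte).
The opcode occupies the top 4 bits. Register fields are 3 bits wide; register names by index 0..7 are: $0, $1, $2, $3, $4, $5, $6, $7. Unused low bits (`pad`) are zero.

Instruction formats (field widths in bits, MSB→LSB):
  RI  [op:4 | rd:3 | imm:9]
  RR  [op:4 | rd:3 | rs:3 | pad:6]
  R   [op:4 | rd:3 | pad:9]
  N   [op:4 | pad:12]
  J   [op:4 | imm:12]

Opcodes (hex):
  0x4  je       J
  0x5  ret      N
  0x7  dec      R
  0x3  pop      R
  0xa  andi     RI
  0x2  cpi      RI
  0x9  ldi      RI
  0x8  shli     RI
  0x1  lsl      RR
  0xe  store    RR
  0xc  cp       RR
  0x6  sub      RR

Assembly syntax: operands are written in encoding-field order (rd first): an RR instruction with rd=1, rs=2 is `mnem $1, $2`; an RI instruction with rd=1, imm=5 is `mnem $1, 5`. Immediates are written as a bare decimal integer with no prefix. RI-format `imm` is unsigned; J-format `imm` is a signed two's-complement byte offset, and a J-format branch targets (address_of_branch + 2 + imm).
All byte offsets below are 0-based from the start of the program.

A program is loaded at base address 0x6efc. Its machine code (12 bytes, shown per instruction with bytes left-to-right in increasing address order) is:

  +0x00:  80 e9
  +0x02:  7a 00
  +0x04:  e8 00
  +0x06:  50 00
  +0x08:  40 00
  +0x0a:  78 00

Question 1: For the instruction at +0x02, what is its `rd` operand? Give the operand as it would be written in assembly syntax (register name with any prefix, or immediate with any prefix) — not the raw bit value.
[02] 7a 00 → 0x7a00
  opcode bits[15:12]=0x7: dec/R
  rd@[11:9]=0x5 ⇒ $5

$5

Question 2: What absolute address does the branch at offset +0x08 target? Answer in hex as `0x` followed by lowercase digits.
[08] 40 00 → 0x4000
  top 4b → 0x4 → je [J]
  imm: (w>>0)&0xfff=0x0 → 0
  target = base 0x6efc + off 0x08 + 2 + imm 0 = 0x6f06

0x6f06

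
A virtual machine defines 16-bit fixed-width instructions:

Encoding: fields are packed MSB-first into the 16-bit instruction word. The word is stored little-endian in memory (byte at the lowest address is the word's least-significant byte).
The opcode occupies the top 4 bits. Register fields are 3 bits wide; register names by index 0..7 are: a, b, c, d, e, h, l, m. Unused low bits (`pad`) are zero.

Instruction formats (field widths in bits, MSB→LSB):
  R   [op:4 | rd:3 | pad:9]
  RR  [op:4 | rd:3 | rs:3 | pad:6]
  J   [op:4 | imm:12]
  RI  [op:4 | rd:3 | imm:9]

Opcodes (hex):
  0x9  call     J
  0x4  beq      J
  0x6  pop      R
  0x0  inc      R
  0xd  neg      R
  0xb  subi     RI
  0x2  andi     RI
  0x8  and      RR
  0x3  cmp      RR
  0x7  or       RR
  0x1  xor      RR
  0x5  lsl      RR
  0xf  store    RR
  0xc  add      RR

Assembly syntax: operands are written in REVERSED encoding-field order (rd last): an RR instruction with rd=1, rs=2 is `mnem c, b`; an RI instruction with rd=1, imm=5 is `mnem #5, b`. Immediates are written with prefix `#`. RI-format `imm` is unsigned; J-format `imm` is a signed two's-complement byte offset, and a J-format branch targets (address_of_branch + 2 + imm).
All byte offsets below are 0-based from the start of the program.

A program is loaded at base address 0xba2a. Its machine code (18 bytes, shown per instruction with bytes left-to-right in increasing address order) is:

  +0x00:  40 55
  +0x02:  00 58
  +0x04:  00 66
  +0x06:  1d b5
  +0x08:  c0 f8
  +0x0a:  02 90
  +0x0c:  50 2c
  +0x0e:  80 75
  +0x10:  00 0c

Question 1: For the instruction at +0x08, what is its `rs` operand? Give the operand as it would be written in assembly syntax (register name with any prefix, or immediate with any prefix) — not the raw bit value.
d

[08] c0 f8 → 0xf8c0
  opcode bits[15:12]=0xf: store/RR
  rd: (w>>9)&0x7=0x4 → e
  rs: (w>>6)&0x7=0x3 → d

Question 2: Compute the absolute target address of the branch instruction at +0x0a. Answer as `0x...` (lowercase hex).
off 0x0a: read 02 90 as little → 0x9002
  opcode bits[15:12]=0x9: call/J
  imm@[11:0]=0x2 ⇒ #2
  target = base 0xba2a + off 0x0a + 2 + imm 2 = 0xba38

0xba38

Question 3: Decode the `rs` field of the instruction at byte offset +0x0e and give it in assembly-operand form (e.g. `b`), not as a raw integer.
l

@+0e  little-endian(80 75) = 0x7580
  opcode bits[15:12]=0x7: or/RR
  rd@[11:9]=0x2 ⇒ c
  rs@[8:6]=0x6 ⇒ l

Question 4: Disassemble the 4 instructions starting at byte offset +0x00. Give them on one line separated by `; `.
lsl h, c; lsl a, e; pop d; subi #285, c

+0x00: 40 55 ⇒ word 0x5540 (little)
  top 4b → 0x5 → lsl [RR]
  rd: (w>>9)&0x7=0x2 → c
  rs: (w>>6)&0x7=0x5 → h
+0x02: 00 58 ⇒ word 0x5800 (little)
  top 4b → 0x5 → lsl [RR]
  rd: (w>>9)&0x7=0x4 → e
  rs: (w>>6)&0x7=0x0 → a
+0x04: 00 66 ⇒ word 0x6600 (little)
  top 4b → 0x6 → pop [R]
  rd: (w>>9)&0x7=0x3 → d
+0x06: 1d b5 ⇒ word 0xb51d (little)
  top 4b → 0xb → subi [RI]
  rd: (w>>9)&0x7=0x2 → c
  imm: (w>>0)&0x1ff=0x11d → #285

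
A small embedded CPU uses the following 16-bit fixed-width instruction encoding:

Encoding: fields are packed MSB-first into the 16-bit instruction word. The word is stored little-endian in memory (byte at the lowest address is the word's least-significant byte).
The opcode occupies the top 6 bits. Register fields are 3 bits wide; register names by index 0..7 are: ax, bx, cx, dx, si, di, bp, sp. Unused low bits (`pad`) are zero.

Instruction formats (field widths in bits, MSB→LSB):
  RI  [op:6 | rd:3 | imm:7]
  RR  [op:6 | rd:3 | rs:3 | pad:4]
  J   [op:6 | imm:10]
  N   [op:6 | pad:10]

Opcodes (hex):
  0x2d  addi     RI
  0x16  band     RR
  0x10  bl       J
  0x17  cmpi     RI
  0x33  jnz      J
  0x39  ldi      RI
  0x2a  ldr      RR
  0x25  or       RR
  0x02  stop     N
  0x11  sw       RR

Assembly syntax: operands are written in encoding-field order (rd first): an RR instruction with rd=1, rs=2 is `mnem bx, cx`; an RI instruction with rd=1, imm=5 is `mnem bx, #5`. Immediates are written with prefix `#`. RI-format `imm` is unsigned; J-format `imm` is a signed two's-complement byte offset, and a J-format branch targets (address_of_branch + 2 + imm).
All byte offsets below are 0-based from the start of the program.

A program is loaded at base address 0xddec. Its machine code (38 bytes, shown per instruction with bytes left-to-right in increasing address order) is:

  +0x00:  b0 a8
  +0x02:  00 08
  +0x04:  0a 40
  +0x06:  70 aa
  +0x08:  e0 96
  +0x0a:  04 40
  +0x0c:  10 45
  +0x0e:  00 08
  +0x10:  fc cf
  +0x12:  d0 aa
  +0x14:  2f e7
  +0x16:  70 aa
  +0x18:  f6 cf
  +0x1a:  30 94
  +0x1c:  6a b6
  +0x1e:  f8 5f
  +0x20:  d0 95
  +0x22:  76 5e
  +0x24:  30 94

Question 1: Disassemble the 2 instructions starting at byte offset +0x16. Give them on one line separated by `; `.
ldr si, sp; jnz #-10

[16] 70 aa → 0xaa70
  top 6b → 0x2a → ldr [RR]
  [9:7] rd=4 = si
  [6:4] rs=7 = sp
[18] f6 cf → 0xcff6
  top 6b → 0x33 → jnz [J]
  [9:0] imm=1014 (s10→-10) = #-10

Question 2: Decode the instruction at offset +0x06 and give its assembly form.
@+06  little-endian(70 aa) = 0xaa70
  top 6b → 0x2a → ldr [RR]
  rd@[9:7]=0x4 ⇒ si
  rs@[6:4]=0x7 ⇒ sp

ldr si, sp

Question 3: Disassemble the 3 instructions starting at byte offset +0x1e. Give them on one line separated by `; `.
cmpi sp, #120; or dx, di; cmpi si, #118

off 0x1e: read f8 5f as little → 0x5ff8
  top 6b → 0x17 → cmpi [RI]
  [9:7] rd=7 = sp
  [6:0] imm=120 = #120
off 0x20: read d0 95 as little → 0x95d0
  top 6b → 0x25 → or [RR]
  [9:7] rd=3 = dx
  [6:4] rs=5 = di
off 0x22: read 76 5e as little → 0x5e76
  top 6b → 0x17 → cmpi [RI]
  [9:7] rd=4 = si
  [6:0] imm=118 = #118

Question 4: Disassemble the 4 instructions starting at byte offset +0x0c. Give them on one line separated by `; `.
@+0c  little-endian(10 45) = 0x4510
  opcode bits[15:10]=0x11: sw/RR
  [9:7] rd=2 = cx
  [6:4] rs=1 = bx
@+0e  little-endian(00 08) = 0x0800
  opcode bits[15:10]=0x2: stop/N
@+10  little-endian(fc cf) = 0xcffc
  opcode bits[15:10]=0x33: jnz/J
  [9:0] imm=1020 (s10→-4) = #-4
@+12  little-endian(d0 aa) = 0xaad0
  opcode bits[15:10]=0x2a: ldr/RR
  [9:7] rd=5 = di
  [6:4] rs=5 = di

sw cx, bx; stop; jnz #-4; ldr di, di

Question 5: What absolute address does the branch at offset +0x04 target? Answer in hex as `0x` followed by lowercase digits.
+0x04: 0a 40 ⇒ word 0x400a (little)
  op=0x400a>>10=0x10 ⇒ bl (J)
  imm@[9:0]=0xa ⇒ #10
  target = base 0xddec + off 0x04 + 2 + imm 10 = 0xddfc

0xddfc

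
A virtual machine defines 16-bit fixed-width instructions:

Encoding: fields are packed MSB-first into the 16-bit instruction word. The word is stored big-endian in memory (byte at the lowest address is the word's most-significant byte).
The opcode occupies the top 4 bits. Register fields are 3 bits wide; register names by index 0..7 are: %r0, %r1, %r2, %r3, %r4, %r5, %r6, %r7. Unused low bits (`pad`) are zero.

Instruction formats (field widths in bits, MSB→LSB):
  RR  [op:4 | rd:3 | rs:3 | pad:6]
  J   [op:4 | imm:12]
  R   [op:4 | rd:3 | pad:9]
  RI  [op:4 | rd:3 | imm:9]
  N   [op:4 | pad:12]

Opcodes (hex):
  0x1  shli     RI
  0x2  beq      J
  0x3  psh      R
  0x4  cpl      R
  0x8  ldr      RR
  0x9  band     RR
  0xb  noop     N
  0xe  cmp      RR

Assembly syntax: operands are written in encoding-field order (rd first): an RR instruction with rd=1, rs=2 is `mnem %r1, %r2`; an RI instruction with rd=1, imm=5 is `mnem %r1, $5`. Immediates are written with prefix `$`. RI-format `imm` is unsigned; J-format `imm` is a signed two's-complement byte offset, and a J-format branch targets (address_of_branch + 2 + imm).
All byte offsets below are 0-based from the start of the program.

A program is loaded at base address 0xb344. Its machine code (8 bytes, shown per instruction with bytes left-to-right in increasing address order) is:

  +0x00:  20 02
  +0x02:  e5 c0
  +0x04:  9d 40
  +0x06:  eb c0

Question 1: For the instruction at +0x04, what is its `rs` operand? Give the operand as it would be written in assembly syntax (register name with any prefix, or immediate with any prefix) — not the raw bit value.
+0x04: 9d 40 ⇒ word 0x9d40 (big)
  opcode bits[15:12]=0x9: band/RR
  rd: (w>>9)&0x7=0x6 → %r6
  rs: (w>>6)&0x7=0x5 → %r5

%r5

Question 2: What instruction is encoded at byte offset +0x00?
+0x00: 20 02 ⇒ word 0x2002 (big)
  top 4b → 0x2 → beq [J]
  imm: (w>>0)&0xfff=0x2 → $2

beq $2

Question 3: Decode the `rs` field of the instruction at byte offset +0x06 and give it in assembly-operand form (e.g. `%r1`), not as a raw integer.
[06] eb c0 → 0xebc0
  opcode bits[15:12]=0xe: cmp/RR
  rd: (w>>9)&0x7=0x5 → %r5
  rs: (w>>6)&0x7=0x7 → %r7

%r7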